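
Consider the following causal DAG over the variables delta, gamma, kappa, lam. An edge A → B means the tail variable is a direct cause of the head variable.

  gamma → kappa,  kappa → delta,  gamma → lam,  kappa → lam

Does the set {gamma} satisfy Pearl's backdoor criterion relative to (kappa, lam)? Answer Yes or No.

Backdoor paths from kappa to lam (paths whose first edge points into kappa):
  P1: kappa <- gamma -> lam
Condition 1 (no descendant of kappa in the set): holds — descendants of kappa are {delta, lam}; none are in {gamma}.
Condition 2 (every backdoor path blocked by {gamma}):
  P1: blocked at fork node gamma ∈ conditioning set.
{gamma} satisfies the backdoor criterion.

Yes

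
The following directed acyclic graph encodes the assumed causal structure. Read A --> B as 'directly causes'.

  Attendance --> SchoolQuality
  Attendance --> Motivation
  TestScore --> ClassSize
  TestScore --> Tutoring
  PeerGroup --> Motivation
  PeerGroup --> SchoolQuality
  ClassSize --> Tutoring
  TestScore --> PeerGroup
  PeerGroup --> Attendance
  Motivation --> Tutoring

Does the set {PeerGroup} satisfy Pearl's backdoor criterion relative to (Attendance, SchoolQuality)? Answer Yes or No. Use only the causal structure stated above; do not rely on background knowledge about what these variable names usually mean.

Backdoor paths from Attendance to SchoolQuality (paths whose first edge points into Attendance):
  P1: Attendance <- PeerGroup -> SchoolQuality
Condition 1 (no descendant of Attendance in the set): holds — descendants of Attendance are {Motivation, SchoolQuality, Tutoring}; none are in {PeerGroup}.
Condition 2 (every backdoor path blocked by {PeerGroup}):
  P1: blocked at fork node PeerGroup ∈ conditioning set.
{PeerGroup} satisfies the backdoor criterion.

Yes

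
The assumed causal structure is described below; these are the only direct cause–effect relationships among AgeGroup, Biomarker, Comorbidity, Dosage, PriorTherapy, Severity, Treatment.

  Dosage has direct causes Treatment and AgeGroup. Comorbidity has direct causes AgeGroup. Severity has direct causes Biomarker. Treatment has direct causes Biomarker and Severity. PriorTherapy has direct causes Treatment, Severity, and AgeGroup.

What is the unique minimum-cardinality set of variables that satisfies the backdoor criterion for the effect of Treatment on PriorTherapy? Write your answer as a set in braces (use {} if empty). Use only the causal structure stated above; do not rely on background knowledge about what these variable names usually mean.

{Severity}

Variables eligible for adjustment (non-descendants of Treatment, excluding Treatment and PriorTherapy): {AgeGroup, Biomarker, Comorbidity, Severity}.
Backdoor paths from Treatment to PriorTherapy:
  P1: Treatment <- Biomarker -> Severity -> PriorTherapy
  P2: Treatment <- Severity -> PriorTherapy
The empty set is not sufficient: P1 (Treatment <- Biomarker -> Severity -> PriorTherapy) has no collider blocking it and no conditioned non-collider, so it is open.
Try {Severity}:
  P1: blocked at chain node Severity ∈ conditioning set.
  P2: blocked at fork node Severity ∈ conditioning set.
{Severity} contains no descendant of Treatment and blocks every backdoor path.
No other singleton works — e.g. {Biomarker} leaves P2 open — so {Severity} is the unique smallest valid adjustment set.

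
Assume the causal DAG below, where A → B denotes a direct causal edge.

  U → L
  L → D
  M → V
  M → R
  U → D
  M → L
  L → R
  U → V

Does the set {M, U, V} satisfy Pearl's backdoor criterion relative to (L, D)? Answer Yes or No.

Backdoor paths from L to D (paths whose first edge points into L):
  P1: L <- M -> V <- U -> D
  P2: L <- U -> D
Condition 1 (no descendant of L in the set): holds — descendants of L are {D, R}; none are in {M, U, V}.
Condition 2 (every backdoor path blocked by {M, U, V}):
  P1: blocked at fork node M ∈ conditioning set.
  P2: blocked at fork node U ∈ conditioning set.
{M, U, V} satisfies the backdoor criterion.

Yes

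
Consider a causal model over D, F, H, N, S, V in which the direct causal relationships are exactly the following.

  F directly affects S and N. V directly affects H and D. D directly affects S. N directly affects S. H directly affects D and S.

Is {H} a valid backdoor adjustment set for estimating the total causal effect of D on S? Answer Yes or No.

Yes

Backdoor paths from D to S (paths whose first edge points into D):
  P1: D <- V -> H -> S
  P2: D <- H -> S
Condition 1 (no descendant of D in the set): holds — descendants of D are {S}; none are in {H}.
Condition 2 (every backdoor path blocked by {H}):
  P1: blocked at chain node H ∈ conditioning set.
  P2: blocked at fork node H ∈ conditioning set.
{H} satisfies the backdoor criterion.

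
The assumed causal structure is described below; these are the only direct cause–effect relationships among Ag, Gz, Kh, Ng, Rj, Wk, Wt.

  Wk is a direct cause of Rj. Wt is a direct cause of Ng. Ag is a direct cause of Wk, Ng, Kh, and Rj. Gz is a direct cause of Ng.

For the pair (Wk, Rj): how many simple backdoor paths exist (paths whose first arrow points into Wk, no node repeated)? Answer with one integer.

1

A backdoor path from Wk to Rj is any simple undirected path whose first edge points into Wk (i.e. leaves Wk via a parent).
Parents of Wk: {Ag}.
Enumerating:
  P1: Wk <- Ag -> Rj
That exhausts the simple backdoor paths. Count: 1.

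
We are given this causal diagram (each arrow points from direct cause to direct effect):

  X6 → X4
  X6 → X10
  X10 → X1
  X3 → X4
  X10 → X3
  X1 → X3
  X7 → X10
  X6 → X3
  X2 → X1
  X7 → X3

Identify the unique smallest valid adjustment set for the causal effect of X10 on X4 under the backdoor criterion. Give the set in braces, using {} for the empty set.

{X6, X7}

Variables eligible for adjustment (non-descendants of X10, excluding X10 and X4): {X2, X6, X7}.
Backdoor paths from X10 to X4:
  P1: X10 <- X6 -> X3 -> X4
  P2: X10 <- X6 -> X4
  P3: X10 <- X7 -> X3 <- X6 -> X4
  P4: X10 <- X7 -> X3 -> X4
The empty set is not sufficient: P1 (X10 <- X6 -> X3 -> X4) has no collider blocking it and no conditioned non-collider, so it is open.
Try {X6, X7}:
  P1: blocked at fork node X6 ∈ conditioning set.
  P2: blocked at fork node X6 ∈ conditioning set.
  P3: blocked at fork node X7 ∈ conditioning set.
  P4: blocked at fork node X7 ∈ conditioning set.
{X6, X7} contains no descendant of X10 and blocks every backdoor path.
Every element of {X6, X7} is needed (dropping X6 leaves P1 open; dropping X7 leaves P4 open), so no proper subset is valid.
Among all size-2 subsets of the eligible variables, only {X6, X7} blocks every backdoor path, so it is the unique smallest valid adjustment set.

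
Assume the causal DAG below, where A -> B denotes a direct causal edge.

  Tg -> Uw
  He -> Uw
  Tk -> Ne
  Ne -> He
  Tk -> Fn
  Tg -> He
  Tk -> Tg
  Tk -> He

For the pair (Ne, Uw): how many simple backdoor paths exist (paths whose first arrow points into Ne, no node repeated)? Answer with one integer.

A backdoor path from Ne to Uw is any simple undirected path whose first edge points into Ne (i.e. leaves Ne via a parent).
Parents of Ne: {Tk}.
Enumerating:
  P1: Ne <- Tk -> Tg -> He -> Uw
  P2: Ne <- Tk -> Tg -> Uw
  P3: Ne <- Tk -> He <- Tg -> Uw
  P4: Ne <- Tk -> He -> Uw
That exhausts the simple backdoor paths. Count: 4.

4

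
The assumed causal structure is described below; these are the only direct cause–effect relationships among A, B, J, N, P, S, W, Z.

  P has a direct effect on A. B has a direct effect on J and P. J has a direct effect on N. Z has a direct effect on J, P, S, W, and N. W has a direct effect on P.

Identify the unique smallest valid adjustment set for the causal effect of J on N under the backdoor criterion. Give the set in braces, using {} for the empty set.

Variables eligible for adjustment (non-descendants of J, excluding J and N): {A, B, P, S, W, Z}.
Backdoor paths from J to N:
  P1: J <- Z -> N
  P2: J <- B -> P <- Z -> N
  P3: J <- B -> P <- W <- Z -> N
The empty set is not sufficient: P1 (J <- Z -> N) has no collider blocking it and no conditioned non-collider, so it is open.
Try {Z}:
  P1: blocked at fork node Z ∈ conditioning set.
  P2: blocked at collider P (neither it nor any descendant is in the conditioning set).
  P3: blocked at collider P (neither it nor any descendant is in the conditioning set).
{Z} contains no descendant of J and blocks every backdoor path.
No other singleton works — e.g. {W} leaves P1 open — so {Z} is the unique smallest valid adjustment set.

{Z}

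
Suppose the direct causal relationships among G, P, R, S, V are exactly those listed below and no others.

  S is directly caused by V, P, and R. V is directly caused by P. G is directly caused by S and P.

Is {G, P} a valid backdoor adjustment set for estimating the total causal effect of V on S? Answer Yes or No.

No

Backdoor paths from V to S (paths whose first edge points into V):
  P1: V <- P -> S
  P2: V <- P -> G <- S
Condition 1 (no descendant of V in the set): FAILS — G is a descendant of V.
Condition 2 (every backdoor path blocked by {G, P}):
  P1: blocked at fork node P ∈ conditioning set.
  P2: blocked at fork node P ∈ conditioning set.
{G, P} does not satisfy the backdoor criterion.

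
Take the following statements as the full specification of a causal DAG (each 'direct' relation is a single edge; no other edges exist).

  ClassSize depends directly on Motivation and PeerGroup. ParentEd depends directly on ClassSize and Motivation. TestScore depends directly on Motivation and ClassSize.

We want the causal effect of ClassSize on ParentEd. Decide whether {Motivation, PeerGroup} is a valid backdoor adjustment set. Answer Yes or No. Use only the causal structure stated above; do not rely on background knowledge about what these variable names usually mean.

Backdoor paths from ClassSize to ParentEd (paths whose first edge points into ClassSize):
  P1: ClassSize <- Motivation -> ParentEd
Condition 1 (no descendant of ClassSize in the set): holds — descendants of ClassSize are {ParentEd, TestScore}; none are in {Motivation, PeerGroup}.
Condition 2 (every backdoor path blocked by {Motivation, PeerGroup}):
  P1: blocked at fork node Motivation ∈ conditioning set.
{Motivation, PeerGroup} satisfies the backdoor criterion.

Yes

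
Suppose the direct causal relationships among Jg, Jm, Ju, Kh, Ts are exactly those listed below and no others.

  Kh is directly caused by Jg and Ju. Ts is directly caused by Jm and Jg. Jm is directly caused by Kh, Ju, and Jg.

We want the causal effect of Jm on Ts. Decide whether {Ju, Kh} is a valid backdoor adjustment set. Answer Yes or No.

Backdoor paths from Jm to Ts (paths whose first edge points into Jm):
  P1: Jm <- Ju -> Kh <- Jg -> Ts
  P2: Jm <- Jg -> Ts
  P3: Jm <- Kh <- Jg -> Ts
Condition 1 (no descendant of Jm in the set): holds — descendants of Jm are {Ts}; none are in {Ju, Kh}.
Condition 2 (every backdoor path blocked by {Ju, Kh}):
  P1: blocked at fork node Ju ∈ conditioning set.
  P2: open — no interior node is in the conditioning set.
  P3: blocked at chain node Kh ∈ conditioning set.
{Ju, Kh} does not satisfy the backdoor criterion.

No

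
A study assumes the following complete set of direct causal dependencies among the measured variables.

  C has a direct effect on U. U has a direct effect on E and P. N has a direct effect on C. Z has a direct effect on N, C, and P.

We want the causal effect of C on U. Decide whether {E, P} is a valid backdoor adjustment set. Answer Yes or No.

No

Backdoor paths from C to U (paths whose first edge points into C):
  P1: C <- Z -> P <- U
  P2: C <- N <- Z -> P <- U
Condition 1 (no descendant of C in the set): FAILS — E and P are descendants of C.
Condition 2 (every backdoor path blocked by {E, P}):
  P1: open — collider(s) P are conditioned on (or have a conditioned descendant) and no non-collider on the path is in the set.
  P2: open — collider(s) P are conditioned on (or have a conditioned descendant) and no non-collider on the path is in the set.
{E, P} does not satisfy the backdoor criterion.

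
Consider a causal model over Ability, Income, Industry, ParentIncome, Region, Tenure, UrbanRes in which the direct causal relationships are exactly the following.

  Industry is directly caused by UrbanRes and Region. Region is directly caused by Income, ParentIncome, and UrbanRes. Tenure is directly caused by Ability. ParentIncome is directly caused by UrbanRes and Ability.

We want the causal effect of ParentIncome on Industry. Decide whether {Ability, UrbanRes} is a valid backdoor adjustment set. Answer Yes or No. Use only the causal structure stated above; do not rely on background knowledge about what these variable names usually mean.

Yes

Backdoor paths from ParentIncome to Industry (paths whose first edge points into ParentIncome):
  P1: ParentIncome <- UrbanRes -> Region -> Industry
  P2: ParentIncome <- UrbanRes -> Industry
Condition 1 (no descendant of ParentIncome in the set): holds — descendants of ParentIncome are {Industry, Region}; none are in {Ability, UrbanRes}.
Condition 2 (every backdoor path blocked by {Ability, UrbanRes}):
  P1: blocked at fork node UrbanRes ∈ conditioning set.
  P2: blocked at fork node UrbanRes ∈ conditioning set.
{Ability, UrbanRes} satisfies the backdoor criterion.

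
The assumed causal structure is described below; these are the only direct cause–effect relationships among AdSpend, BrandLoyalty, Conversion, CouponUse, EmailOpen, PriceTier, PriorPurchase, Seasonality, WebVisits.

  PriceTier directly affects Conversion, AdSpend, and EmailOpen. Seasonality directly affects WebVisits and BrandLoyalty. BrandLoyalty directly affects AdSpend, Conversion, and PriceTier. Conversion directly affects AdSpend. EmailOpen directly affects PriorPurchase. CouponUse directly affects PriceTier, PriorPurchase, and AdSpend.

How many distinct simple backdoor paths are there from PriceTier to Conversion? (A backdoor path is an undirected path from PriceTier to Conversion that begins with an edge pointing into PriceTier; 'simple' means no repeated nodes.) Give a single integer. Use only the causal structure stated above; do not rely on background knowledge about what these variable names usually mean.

A backdoor path from PriceTier to Conversion is any simple undirected path whose first edge points into PriceTier (i.e. leaves PriceTier via a parent).
Parents of PriceTier: {BrandLoyalty, CouponUse}.
Enumerating:
  P1: PriceTier <- CouponUse -> AdSpend <- BrandLoyalty -> Conversion
  P2: PriceTier <- CouponUse -> AdSpend <- Conversion
  P3: PriceTier <- BrandLoyalty -> Conversion
  P4: PriceTier <- BrandLoyalty -> AdSpend <- Conversion
That exhausts the simple backdoor paths. Count: 4.

4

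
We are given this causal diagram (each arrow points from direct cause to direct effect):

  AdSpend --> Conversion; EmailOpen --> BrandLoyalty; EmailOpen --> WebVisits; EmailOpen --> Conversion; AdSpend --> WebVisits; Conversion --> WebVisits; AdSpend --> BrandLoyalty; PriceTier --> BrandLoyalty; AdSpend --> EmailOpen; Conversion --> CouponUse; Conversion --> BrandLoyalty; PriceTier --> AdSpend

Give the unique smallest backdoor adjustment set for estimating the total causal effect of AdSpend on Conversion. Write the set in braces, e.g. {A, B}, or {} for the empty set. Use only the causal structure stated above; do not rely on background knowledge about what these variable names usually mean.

Variables eligible for adjustment (non-descendants of AdSpend, excluding AdSpend and Conversion): {PriceTier}.
Backdoor paths from AdSpend to Conversion:
  P1: AdSpend <- PriceTier -> BrandLoyalty <- EmailOpen -> Conversion
  P2: AdSpend <- PriceTier -> BrandLoyalty <- EmailOpen -> WebVisits <- Conversion
  P3: AdSpend <- PriceTier -> BrandLoyalty <- Conversion
Each backdoor path contains an unconditioned collider, so every path is already blocked with the empty conditioning set:
  P1: blocked at collider BrandLoyalty (neither it nor any descendant is in the conditioning set).
  P2: blocked at collider BrandLoyalty (neither it nor any descendant is in the conditioning set).
  P3: blocked at collider BrandLoyalty (neither it nor any descendant is in the conditioning set).
The empty set is therefore the unique smallest valid set.

{}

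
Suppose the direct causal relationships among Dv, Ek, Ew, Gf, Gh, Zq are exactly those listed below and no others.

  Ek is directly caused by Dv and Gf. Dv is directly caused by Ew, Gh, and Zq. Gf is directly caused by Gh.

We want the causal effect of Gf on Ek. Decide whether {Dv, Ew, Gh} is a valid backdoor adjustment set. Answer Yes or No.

Yes

Backdoor paths from Gf to Ek (paths whose first edge points into Gf):
  P1: Gf <- Gh -> Dv -> Ek
Condition 1 (no descendant of Gf in the set): holds — descendants of Gf are {Ek}; none are in {Dv, Ew, Gh}.
Condition 2 (every backdoor path blocked by {Dv, Ew, Gh}):
  P1: blocked at fork node Gh ∈ conditioning set.
{Dv, Ew, Gh} satisfies the backdoor criterion.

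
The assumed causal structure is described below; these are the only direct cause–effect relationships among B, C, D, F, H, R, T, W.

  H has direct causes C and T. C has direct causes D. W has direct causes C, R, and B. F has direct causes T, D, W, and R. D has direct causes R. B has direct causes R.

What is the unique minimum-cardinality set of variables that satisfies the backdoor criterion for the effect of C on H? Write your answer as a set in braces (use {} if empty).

{}

Variables eligible for adjustment (non-descendants of C, excluding C and H): {B, D, R, T}.
Backdoor paths from C to H:
  P1: C <- D <- R -> B -> W -> F <- T -> H
  P2: C <- D <- R -> W -> F <- T -> H
  P3: C <- D <- R -> F <- T -> H
  P4: C <- D -> F <- T -> H
Each backdoor path contains an unconditioned collider, so every path is already blocked with the empty conditioning set:
  P1: blocked at collider F (neither it nor any descendant is in the conditioning set).
  P2: blocked at collider F (neither it nor any descendant is in the conditioning set).
  P3: blocked at collider F (neither it nor any descendant is in the conditioning set).
  P4: blocked at collider F (neither it nor any descendant is in the conditioning set).
The empty set is therefore the unique smallest valid set.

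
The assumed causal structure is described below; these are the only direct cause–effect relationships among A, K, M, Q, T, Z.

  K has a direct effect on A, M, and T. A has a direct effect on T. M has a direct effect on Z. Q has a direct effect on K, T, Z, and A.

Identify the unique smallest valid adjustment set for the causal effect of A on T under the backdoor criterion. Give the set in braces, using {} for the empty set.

{K, Q}

Variables eligible for adjustment (non-descendants of A, excluding A and T): {K, M, Q, Z}.
Backdoor paths from A to T:
  P1: A <- Q -> K -> T
  P2: A <- Q -> Z <- M <- K -> T
  P3: A <- Q -> T
  P4: A <- K <- Q -> T
  P5: A <- K -> M -> Z <- Q -> T
  P6: A <- K -> T
The empty set is not sufficient: P1 (A <- Q -> K -> T) has no collider blocking it and no conditioned non-collider, so it is open.
Try {K, Q}:
  P1: blocked at fork node Q ∈ conditioning set.
  P2: blocked at fork node Q ∈ conditioning set.
  P3: blocked at fork node Q ∈ conditioning set.
  P4: blocked at chain node K ∈ conditioning set.
  P5: blocked at fork node K ∈ conditioning set.
  P6: blocked at fork node K ∈ conditioning set.
{K, Q} contains no descendant of A and blocks every backdoor path.
Every element of {K, Q} is needed (dropping K leaves P6 open; dropping Q leaves P3 open), so no proper subset is valid.
Among all size-2 subsets of the eligible variables, only {K, Q} blocks every backdoor path, so it is the unique smallest valid adjustment set.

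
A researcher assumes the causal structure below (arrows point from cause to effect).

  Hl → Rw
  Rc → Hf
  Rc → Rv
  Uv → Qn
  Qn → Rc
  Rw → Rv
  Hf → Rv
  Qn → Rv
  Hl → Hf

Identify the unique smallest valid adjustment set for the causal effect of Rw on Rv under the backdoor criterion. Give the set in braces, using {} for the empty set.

{Hl}

Variables eligible for adjustment (non-descendants of Rw, excluding Rw and Rv): {Hf, Hl, Qn, Rc, Uv}.
Backdoor paths from Rw to Rv:
  P1: Rw <- Hl -> Hf <- Rc <- Qn -> Rv
  P2: Rw <- Hl -> Hf <- Rc -> Rv
  P3: Rw <- Hl -> Hf -> Rv
The empty set is not sufficient: P3 (Rw <- Hl -> Hf -> Rv) has no collider blocking it and no conditioned non-collider, so it is open.
Try {Hl}:
  P1: blocked at fork node Hl ∈ conditioning set.
  P2: blocked at fork node Hl ∈ conditioning set.
  P3: blocked at fork node Hl ∈ conditioning set.
{Hl} contains no descendant of Rw and blocks every backdoor path.
No other singleton works — e.g. {Uv} leaves P3 open — so {Hl} is the unique smallest valid adjustment set.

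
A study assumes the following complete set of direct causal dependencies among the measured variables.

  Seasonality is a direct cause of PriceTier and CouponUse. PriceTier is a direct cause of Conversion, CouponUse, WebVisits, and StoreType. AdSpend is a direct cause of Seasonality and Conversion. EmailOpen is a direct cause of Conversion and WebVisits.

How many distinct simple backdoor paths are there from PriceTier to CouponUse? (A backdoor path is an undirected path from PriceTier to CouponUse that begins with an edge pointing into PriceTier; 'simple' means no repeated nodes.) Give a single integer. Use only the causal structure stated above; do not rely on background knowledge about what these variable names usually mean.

A backdoor path from PriceTier to CouponUse is any simple undirected path whose first edge points into PriceTier (i.e. leaves PriceTier via a parent).
Parents of PriceTier: {Seasonality}.
Enumerating:
  P1: PriceTier <- Seasonality -> CouponUse
That exhausts the simple backdoor paths. Count: 1.

1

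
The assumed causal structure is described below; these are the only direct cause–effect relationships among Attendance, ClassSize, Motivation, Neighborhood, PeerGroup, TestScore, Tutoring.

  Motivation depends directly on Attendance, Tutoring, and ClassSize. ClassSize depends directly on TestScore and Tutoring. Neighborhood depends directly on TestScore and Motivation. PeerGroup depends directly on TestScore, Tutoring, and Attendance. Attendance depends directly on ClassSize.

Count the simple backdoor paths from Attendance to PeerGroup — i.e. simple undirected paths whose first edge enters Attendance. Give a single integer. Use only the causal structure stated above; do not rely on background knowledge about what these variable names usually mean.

A backdoor path from Attendance to PeerGroup is any simple undirected path whose first edge points into Attendance (i.e. leaves Attendance via a parent).
Parents of Attendance: {ClassSize}.
Enumerating:
  P1: Attendance <- ClassSize <- TestScore -> PeerGroup
  P2: Attendance <- ClassSize <- TestScore -> Neighborhood <- Motivation <- Tutoring -> PeerGroup
  P3: Attendance <- ClassSize <- Tutoring -> PeerGroup
  P4: Attendance <- ClassSize <- Tutoring -> Motivation -> Neighborhood <- TestScore -> PeerGroup
  P5: Attendance <- ClassSize -> Motivation <- Tutoring -> PeerGroup
  P6: Attendance <- ClassSize -> Motivation -> Neighborhood <- TestScore -> PeerGroup
That exhausts the simple backdoor paths. Count: 6.

6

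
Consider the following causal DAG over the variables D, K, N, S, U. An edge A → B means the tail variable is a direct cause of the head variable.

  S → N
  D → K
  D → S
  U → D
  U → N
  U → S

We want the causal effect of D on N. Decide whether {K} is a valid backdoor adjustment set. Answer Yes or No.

Backdoor paths from D to N (paths whose first edge points into D):
  P1: D <- U -> S -> N
  P2: D <- U -> N
Condition 1 (no descendant of D in the set): FAILS — K is a descendant of D.
Condition 2 (every backdoor path blocked by {K}):
  P1: open — no interior node is in the conditioning set.
  P2: open — no interior node is in the conditioning set.
{K} does not satisfy the backdoor criterion.

No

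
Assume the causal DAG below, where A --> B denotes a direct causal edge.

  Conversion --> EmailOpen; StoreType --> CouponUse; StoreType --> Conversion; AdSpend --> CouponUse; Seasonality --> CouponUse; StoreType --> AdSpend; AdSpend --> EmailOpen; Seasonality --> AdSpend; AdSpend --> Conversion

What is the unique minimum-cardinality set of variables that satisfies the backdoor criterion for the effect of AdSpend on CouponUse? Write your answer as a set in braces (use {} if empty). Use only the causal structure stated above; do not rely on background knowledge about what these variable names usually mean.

Variables eligible for adjustment (non-descendants of AdSpend, excluding AdSpend and CouponUse): {Seasonality, StoreType}.
Backdoor paths from AdSpend to CouponUse:
  P1: AdSpend <- StoreType -> CouponUse
  P2: AdSpend <- Seasonality -> CouponUse
The empty set is not sufficient: P1 (AdSpend <- StoreType -> CouponUse) has no collider blocking it and no conditioned non-collider, so it is open.
Try {Seasonality, StoreType}:
  P1: blocked at fork node StoreType ∈ conditioning set.
  P2: blocked at fork node Seasonality ∈ conditioning set.
{Seasonality, StoreType} contains no descendant of AdSpend and blocks every backdoor path.
Every element of {Seasonality, StoreType} is needed (dropping Seasonality leaves P2 open; dropping StoreType leaves P1 open), so no proper subset is valid.
Among all size-2 subsets of the eligible variables, only {Seasonality, StoreType} blocks every backdoor path, so it is the unique smallest valid adjustment set.

{Seasonality, StoreType}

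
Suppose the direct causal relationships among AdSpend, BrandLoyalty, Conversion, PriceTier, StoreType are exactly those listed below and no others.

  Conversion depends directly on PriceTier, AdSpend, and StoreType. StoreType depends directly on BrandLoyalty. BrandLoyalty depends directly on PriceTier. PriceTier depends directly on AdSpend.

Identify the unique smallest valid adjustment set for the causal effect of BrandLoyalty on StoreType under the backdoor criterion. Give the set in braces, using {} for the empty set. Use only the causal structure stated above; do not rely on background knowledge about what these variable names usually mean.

{}

Variables eligible for adjustment (non-descendants of BrandLoyalty, excluding BrandLoyalty and StoreType): {AdSpend, PriceTier}.
Backdoor paths from BrandLoyalty to StoreType:
  P1: BrandLoyalty <- PriceTier <- AdSpend -> Conversion <- StoreType
  P2: BrandLoyalty <- PriceTier -> Conversion <- StoreType
Each backdoor path contains an unconditioned collider, so every path is already blocked with the empty conditioning set:
  P1: blocked at collider Conversion (neither it nor any descendant is in the conditioning set).
  P2: blocked at collider Conversion (neither it nor any descendant is in the conditioning set).
The empty set is therefore the unique smallest valid set.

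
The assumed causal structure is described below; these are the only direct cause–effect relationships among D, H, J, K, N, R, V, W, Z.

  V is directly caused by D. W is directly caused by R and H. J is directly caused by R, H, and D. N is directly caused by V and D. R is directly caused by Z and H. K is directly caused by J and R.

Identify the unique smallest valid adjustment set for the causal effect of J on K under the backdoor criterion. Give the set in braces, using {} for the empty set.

Variables eligible for adjustment (non-descendants of J, excluding J and K): {D, H, N, R, V, W, Z}.
Backdoor paths from J to K:
  P1: J <- H -> R -> K
  P2: J <- H -> W <- R -> K
  P3: J <- R -> K
The empty set is not sufficient: P1 (J <- H -> R -> K) has no collider blocking it and no conditioned non-collider, so it is open.
Try {R}:
  P1: blocked at chain node R ∈ conditioning set.
  P2: blocked at collider W (neither it nor any descendant is in the conditioning set).
  P3: blocked at fork node R ∈ conditioning set.
{R} contains no descendant of J and blocks every backdoor path.
No other singleton works — e.g. {H} leaves P3 open — so {R} is the unique smallest valid adjustment set.

{R}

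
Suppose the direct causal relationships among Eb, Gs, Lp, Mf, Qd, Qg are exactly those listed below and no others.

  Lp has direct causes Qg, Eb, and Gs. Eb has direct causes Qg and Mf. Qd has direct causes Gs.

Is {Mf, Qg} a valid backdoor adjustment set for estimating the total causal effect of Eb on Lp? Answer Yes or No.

Backdoor paths from Eb to Lp (paths whose first edge points into Eb):
  P1: Eb <- Qg -> Lp
Condition 1 (no descendant of Eb in the set): holds — descendants of Eb are {Lp}; none are in {Mf, Qg}.
Condition 2 (every backdoor path blocked by {Mf, Qg}):
  P1: blocked at fork node Qg ∈ conditioning set.
{Mf, Qg} satisfies the backdoor criterion.

Yes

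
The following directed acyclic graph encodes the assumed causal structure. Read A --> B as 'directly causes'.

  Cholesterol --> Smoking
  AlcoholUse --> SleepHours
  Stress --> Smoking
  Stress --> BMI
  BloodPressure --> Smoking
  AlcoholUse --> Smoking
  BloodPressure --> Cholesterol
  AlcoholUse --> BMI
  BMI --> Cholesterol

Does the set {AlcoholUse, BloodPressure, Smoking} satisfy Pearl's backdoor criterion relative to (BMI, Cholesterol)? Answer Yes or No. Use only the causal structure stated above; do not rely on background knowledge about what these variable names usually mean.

No

Backdoor paths from BMI to Cholesterol (paths whose first edge points into BMI):
  P1: BMI <- AlcoholUse -> Smoking <- BloodPressure -> Cholesterol
  P2: BMI <- AlcoholUse -> Smoking <- Cholesterol
  P3: BMI <- Stress -> Smoking <- BloodPressure -> Cholesterol
  P4: BMI <- Stress -> Smoking <- Cholesterol
Condition 1 (no descendant of BMI in the set): FAILS — Smoking is a descendant of BMI.
Condition 2 (every backdoor path blocked by {AlcoholUse, BloodPressure, Smoking}):
  P1: blocked at fork node AlcoholUse ∈ conditioning set.
  P2: blocked at fork node AlcoholUse ∈ conditioning set.
  P3: blocked at fork node BloodPressure ∈ conditioning set.
  P4: open — collider(s) Smoking are conditioned on (or have a conditioned descendant) and no non-collider on the path is in the set.
{AlcoholUse, BloodPressure, Smoking} does not satisfy the backdoor criterion.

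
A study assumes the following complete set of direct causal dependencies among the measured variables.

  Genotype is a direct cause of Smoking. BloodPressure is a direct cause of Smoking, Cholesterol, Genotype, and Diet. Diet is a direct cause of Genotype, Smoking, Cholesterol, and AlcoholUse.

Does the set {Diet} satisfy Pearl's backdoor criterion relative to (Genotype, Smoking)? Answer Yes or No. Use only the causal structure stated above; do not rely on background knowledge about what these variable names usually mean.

Backdoor paths from Genotype to Smoking (paths whose first edge points into Genotype):
  P1: Genotype <- BloodPressure -> Diet -> Smoking
  P2: Genotype <- BloodPressure -> Smoking
  P3: Genotype <- BloodPressure -> Cholesterol <- Diet -> Smoking
  P4: Genotype <- Diet <- BloodPressure -> Smoking
  P5: Genotype <- Diet -> Smoking
  P6: Genotype <- Diet -> Cholesterol <- BloodPressure -> Smoking
Condition 1 (no descendant of Genotype in the set): holds — descendants of Genotype are {Smoking}; none are in {Diet}.
Condition 2 (every backdoor path blocked by {Diet}):
  P1: blocked at chain node Diet ∈ conditioning set.
  P2: open — no interior node is in the conditioning set.
  P3: blocked at collider Cholesterol (neither it nor any descendant is in the conditioning set).
  P4: blocked at chain node Diet ∈ conditioning set.
  P5: blocked at fork node Diet ∈ conditioning set.
  P6: blocked at fork node Diet ∈ conditioning set.
{Diet} does not satisfy the backdoor criterion.

No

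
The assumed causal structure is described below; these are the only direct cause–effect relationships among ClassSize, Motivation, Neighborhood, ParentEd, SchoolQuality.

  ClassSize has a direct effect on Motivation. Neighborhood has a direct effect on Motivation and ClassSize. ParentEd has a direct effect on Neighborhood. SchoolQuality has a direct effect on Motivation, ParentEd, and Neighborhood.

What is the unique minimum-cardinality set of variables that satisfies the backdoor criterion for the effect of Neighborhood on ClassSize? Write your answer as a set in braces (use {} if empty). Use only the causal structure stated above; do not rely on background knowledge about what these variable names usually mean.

{}

Variables eligible for adjustment (non-descendants of Neighborhood, excluding Neighborhood and ClassSize): {ParentEd, SchoolQuality}.
Backdoor paths from Neighborhood to ClassSize:
  P1: Neighborhood <- SchoolQuality -> Motivation <- ClassSize
  P2: Neighborhood <- ParentEd <- SchoolQuality -> Motivation <- ClassSize
Each backdoor path contains an unconditioned collider, so every path is already blocked with the empty conditioning set:
  P1: blocked at collider Motivation (neither it nor any descendant is in the conditioning set).
  P2: blocked at collider Motivation (neither it nor any descendant is in the conditioning set).
The empty set is therefore the unique smallest valid set.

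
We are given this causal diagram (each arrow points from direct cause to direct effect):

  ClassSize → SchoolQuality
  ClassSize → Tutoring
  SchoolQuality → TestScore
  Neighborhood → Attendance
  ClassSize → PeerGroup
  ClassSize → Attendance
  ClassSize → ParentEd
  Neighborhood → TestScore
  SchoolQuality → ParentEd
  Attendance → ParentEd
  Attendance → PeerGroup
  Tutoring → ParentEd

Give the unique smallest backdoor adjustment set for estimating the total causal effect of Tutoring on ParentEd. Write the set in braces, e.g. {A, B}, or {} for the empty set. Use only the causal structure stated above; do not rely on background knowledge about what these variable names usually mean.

{ClassSize}

Variables eligible for adjustment (non-descendants of Tutoring, excluding Tutoring and ParentEd): {Attendance, ClassSize, Neighborhood, PeerGroup, SchoolQuality, TestScore}.
Backdoor paths from Tutoring to ParentEd:
  P1: Tutoring <- ClassSize -> SchoolQuality -> TestScore <- Neighborhood -> Attendance -> ParentEd
  P2: Tutoring <- ClassSize -> SchoolQuality -> ParentEd
  P3: Tutoring <- ClassSize -> Attendance <- Neighborhood -> TestScore <- SchoolQuality -> ParentEd
  P4: Tutoring <- ClassSize -> Attendance -> ParentEd
  P5: Tutoring <- ClassSize -> PeerGroup <- Attendance <- Neighborhood -> TestScore <- SchoolQuality -> ParentEd
  P6: Tutoring <- ClassSize -> PeerGroup <- Attendance -> ParentEd
  P7: Tutoring <- ClassSize -> ParentEd
The empty set is not sufficient: P2 (Tutoring <- ClassSize -> SchoolQuality -> ParentEd) has no collider blocking it and no conditioned non-collider, so it is open.
Try {ClassSize}:
  P1: blocked at fork node ClassSize ∈ conditioning set.
  P2: blocked at fork node ClassSize ∈ conditioning set.
  P3: blocked at fork node ClassSize ∈ conditioning set.
  P4: blocked at fork node ClassSize ∈ conditioning set.
  P5: blocked at fork node ClassSize ∈ conditioning set.
  P6: blocked at fork node ClassSize ∈ conditioning set.
  P7: blocked at fork node ClassSize ∈ conditioning set.
{ClassSize} contains no descendant of Tutoring and blocks every backdoor path.
No other singleton works — e.g. {SchoolQuality} leaves P4 open — so {ClassSize} is the unique smallest valid adjustment set.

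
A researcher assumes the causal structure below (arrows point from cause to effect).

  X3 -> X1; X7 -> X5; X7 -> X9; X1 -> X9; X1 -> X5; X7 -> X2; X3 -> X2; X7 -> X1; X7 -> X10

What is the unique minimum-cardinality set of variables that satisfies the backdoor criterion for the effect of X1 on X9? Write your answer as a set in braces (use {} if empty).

{X7}

Variables eligible for adjustment (non-descendants of X1, excluding X1 and X9): {X10, X2, X3, X7}.
Backdoor paths from X1 to X9:
  P1: X1 <- X3 -> X2 <- X7 -> X9
  P2: X1 <- X7 -> X9
The empty set is not sufficient: P2 (X1 <- X7 -> X9) has no collider blocking it and no conditioned non-collider, so it is open.
Try {X7}:
  P1: blocked at collider X2 (neither it nor any descendant is in the conditioning set).
  P2: blocked at fork node X7 ∈ conditioning set.
{X7} contains no descendant of X1 and blocks every backdoor path.
No other singleton works — e.g. {X3} leaves P2 open — so {X7} is the unique smallest valid adjustment set.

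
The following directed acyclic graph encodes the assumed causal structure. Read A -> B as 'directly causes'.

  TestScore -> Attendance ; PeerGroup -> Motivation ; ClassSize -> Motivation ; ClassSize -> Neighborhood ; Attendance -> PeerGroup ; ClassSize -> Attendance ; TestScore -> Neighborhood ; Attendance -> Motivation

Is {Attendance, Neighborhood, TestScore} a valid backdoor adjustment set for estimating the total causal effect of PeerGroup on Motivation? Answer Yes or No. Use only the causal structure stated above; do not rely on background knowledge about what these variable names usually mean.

Backdoor paths from PeerGroup to Motivation (paths whose first edge points into PeerGroup):
  P1: PeerGroup <- Attendance <- TestScore -> Neighborhood <- ClassSize -> Motivation
  P2: PeerGroup <- Attendance <- ClassSize -> Motivation
  P3: PeerGroup <- Attendance -> Motivation
Condition 1 (no descendant of PeerGroup in the set): holds — descendants of PeerGroup are {Motivation}; none are in {Attendance, Neighborhood, TestScore}.
Condition 2 (every backdoor path blocked by {Attendance, Neighborhood, TestScore}):
  P1: blocked at chain node Attendance ∈ conditioning set.
  P2: blocked at chain node Attendance ∈ conditioning set.
  P3: blocked at fork node Attendance ∈ conditioning set.
{Attendance, Neighborhood, TestScore} satisfies the backdoor criterion.

Yes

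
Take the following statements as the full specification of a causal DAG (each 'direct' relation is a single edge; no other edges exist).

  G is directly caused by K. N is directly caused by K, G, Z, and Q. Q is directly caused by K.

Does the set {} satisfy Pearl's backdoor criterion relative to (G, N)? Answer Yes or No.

Backdoor paths from G to N (paths whose first edge points into G):
  P1: G <- K -> Q -> N
  P2: G <- K -> N
Condition 1 (no descendant of G in the set): holds — descendants of G are {N}; none are in {}.
Condition 2 (every backdoor path blocked by {}):
  P1: open — no interior node is in the conditioning set.
  P2: open — no interior node is in the conditioning set.
{} does not satisfy the backdoor criterion.

No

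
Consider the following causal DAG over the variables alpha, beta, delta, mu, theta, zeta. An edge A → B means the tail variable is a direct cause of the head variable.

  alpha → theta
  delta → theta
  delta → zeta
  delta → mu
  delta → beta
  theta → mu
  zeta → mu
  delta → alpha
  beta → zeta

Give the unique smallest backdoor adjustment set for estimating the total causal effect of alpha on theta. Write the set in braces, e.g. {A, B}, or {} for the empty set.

Variables eligible for adjustment (non-descendants of alpha, excluding alpha and theta): {beta, delta, zeta}.
Backdoor paths from alpha to theta:
  P1: alpha <- delta -> theta
  P2: alpha <- delta -> beta -> zeta -> mu <- theta
  P3: alpha <- delta -> zeta -> mu <- theta
  P4: alpha <- delta -> mu <- theta
The empty set is not sufficient: P1 (alpha <- delta -> theta) has no collider blocking it and no conditioned non-collider, so it is open.
Try {delta}:
  P1: blocked at fork node delta ∈ conditioning set.
  P2: blocked at fork node delta ∈ conditioning set.
  P3: blocked at fork node delta ∈ conditioning set.
  P4: blocked at fork node delta ∈ conditioning set.
{delta} contains no descendant of alpha and blocks every backdoor path.
No other singleton works — e.g. {beta} leaves P1 open — so {delta} is the unique smallest valid adjustment set.

{delta}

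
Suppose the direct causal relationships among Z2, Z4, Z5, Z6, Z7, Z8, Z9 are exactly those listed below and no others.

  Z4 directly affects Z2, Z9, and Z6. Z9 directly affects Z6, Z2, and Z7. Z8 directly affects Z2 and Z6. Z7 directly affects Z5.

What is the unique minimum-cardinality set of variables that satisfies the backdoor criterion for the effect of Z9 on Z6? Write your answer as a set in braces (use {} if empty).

Variables eligible for adjustment (non-descendants of Z9, excluding Z9 and Z6): {Z4, Z8}.
Backdoor paths from Z9 to Z6:
  P1: Z9 <- Z4 -> Z6
  P2: Z9 <- Z4 -> Z2 <- Z8 -> Z6
The empty set is not sufficient: P1 (Z9 <- Z4 -> Z6) has no collider blocking it and no conditioned non-collider, so it is open.
Try {Z4}:
  P1: blocked at fork node Z4 ∈ conditioning set.
  P2: blocked at fork node Z4 ∈ conditioning set.
{Z4} contains no descendant of Z9 and blocks every backdoor path.
No other singleton works — e.g. {Z8} leaves P1 open — so {Z4} is the unique smallest valid adjustment set.

{Z4}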